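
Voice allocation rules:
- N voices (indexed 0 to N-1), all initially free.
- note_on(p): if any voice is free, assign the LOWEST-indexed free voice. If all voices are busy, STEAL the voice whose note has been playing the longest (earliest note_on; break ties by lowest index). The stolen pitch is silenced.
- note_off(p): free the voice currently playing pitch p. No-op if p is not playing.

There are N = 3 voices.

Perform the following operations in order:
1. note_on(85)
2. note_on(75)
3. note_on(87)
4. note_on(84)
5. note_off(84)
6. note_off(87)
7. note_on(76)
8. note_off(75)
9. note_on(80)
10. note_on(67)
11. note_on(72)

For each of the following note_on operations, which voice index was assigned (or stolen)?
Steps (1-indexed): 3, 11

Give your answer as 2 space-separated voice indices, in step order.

Op 1: note_on(85): voice 0 is free -> assigned | voices=[85 - -]
Op 2: note_on(75): voice 1 is free -> assigned | voices=[85 75 -]
Op 3: note_on(87): voice 2 is free -> assigned | voices=[85 75 87]
Op 4: note_on(84): all voices busy, STEAL voice 0 (pitch 85, oldest) -> assign | voices=[84 75 87]
Op 5: note_off(84): free voice 0 | voices=[- 75 87]
Op 6: note_off(87): free voice 2 | voices=[- 75 -]
Op 7: note_on(76): voice 0 is free -> assigned | voices=[76 75 -]
Op 8: note_off(75): free voice 1 | voices=[76 - -]
Op 9: note_on(80): voice 1 is free -> assigned | voices=[76 80 -]
Op 10: note_on(67): voice 2 is free -> assigned | voices=[76 80 67]
Op 11: note_on(72): all voices busy, STEAL voice 0 (pitch 76, oldest) -> assign | voices=[72 80 67]

Answer: 2 0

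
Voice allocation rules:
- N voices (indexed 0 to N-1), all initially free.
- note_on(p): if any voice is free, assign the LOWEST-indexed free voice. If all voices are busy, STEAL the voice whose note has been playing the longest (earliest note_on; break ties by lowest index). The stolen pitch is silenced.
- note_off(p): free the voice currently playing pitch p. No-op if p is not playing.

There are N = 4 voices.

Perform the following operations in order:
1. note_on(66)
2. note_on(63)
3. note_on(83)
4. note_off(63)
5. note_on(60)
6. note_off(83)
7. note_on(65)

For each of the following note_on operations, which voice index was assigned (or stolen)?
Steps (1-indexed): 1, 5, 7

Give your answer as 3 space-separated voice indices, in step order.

Answer: 0 1 2

Derivation:
Op 1: note_on(66): voice 0 is free -> assigned | voices=[66 - - -]
Op 2: note_on(63): voice 1 is free -> assigned | voices=[66 63 - -]
Op 3: note_on(83): voice 2 is free -> assigned | voices=[66 63 83 -]
Op 4: note_off(63): free voice 1 | voices=[66 - 83 -]
Op 5: note_on(60): voice 1 is free -> assigned | voices=[66 60 83 -]
Op 6: note_off(83): free voice 2 | voices=[66 60 - -]
Op 7: note_on(65): voice 2 is free -> assigned | voices=[66 60 65 -]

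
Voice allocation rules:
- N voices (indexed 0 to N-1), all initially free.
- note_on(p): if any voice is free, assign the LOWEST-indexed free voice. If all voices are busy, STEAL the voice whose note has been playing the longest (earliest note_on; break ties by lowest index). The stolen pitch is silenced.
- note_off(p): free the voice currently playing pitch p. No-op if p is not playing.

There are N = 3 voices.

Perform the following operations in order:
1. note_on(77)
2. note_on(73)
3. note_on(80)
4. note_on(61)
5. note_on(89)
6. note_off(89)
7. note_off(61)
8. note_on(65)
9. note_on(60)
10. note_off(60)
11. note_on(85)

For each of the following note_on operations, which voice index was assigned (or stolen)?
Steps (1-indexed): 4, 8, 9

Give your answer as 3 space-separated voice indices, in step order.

Answer: 0 0 1

Derivation:
Op 1: note_on(77): voice 0 is free -> assigned | voices=[77 - -]
Op 2: note_on(73): voice 1 is free -> assigned | voices=[77 73 -]
Op 3: note_on(80): voice 2 is free -> assigned | voices=[77 73 80]
Op 4: note_on(61): all voices busy, STEAL voice 0 (pitch 77, oldest) -> assign | voices=[61 73 80]
Op 5: note_on(89): all voices busy, STEAL voice 1 (pitch 73, oldest) -> assign | voices=[61 89 80]
Op 6: note_off(89): free voice 1 | voices=[61 - 80]
Op 7: note_off(61): free voice 0 | voices=[- - 80]
Op 8: note_on(65): voice 0 is free -> assigned | voices=[65 - 80]
Op 9: note_on(60): voice 1 is free -> assigned | voices=[65 60 80]
Op 10: note_off(60): free voice 1 | voices=[65 - 80]
Op 11: note_on(85): voice 1 is free -> assigned | voices=[65 85 80]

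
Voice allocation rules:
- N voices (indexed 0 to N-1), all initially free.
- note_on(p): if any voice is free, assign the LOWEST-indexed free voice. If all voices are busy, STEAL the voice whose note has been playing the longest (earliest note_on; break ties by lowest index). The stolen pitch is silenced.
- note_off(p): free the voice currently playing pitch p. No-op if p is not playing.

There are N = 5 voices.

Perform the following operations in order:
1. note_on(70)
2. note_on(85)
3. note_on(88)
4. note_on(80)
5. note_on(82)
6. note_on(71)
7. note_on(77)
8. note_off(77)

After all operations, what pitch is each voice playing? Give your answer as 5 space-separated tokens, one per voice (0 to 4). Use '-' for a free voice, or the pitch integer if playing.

Answer: 71 - 88 80 82

Derivation:
Op 1: note_on(70): voice 0 is free -> assigned | voices=[70 - - - -]
Op 2: note_on(85): voice 1 is free -> assigned | voices=[70 85 - - -]
Op 3: note_on(88): voice 2 is free -> assigned | voices=[70 85 88 - -]
Op 4: note_on(80): voice 3 is free -> assigned | voices=[70 85 88 80 -]
Op 5: note_on(82): voice 4 is free -> assigned | voices=[70 85 88 80 82]
Op 6: note_on(71): all voices busy, STEAL voice 0 (pitch 70, oldest) -> assign | voices=[71 85 88 80 82]
Op 7: note_on(77): all voices busy, STEAL voice 1 (pitch 85, oldest) -> assign | voices=[71 77 88 80 82]
Op 8: note_off(77): free voice 1 | voices=[71 - 88 80 82]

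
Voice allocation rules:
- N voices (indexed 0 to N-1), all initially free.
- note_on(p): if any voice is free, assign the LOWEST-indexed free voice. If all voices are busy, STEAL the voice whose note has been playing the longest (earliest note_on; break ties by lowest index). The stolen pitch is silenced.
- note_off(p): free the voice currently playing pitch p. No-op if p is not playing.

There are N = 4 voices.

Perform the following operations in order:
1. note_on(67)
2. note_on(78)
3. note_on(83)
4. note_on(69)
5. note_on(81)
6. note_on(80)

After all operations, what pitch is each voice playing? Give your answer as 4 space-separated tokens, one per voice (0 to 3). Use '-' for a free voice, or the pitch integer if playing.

Op 1: note_on(67): voice 0 is free -> assigned | voices=[67 - - -]
Op 2: note_on(78): voice 1 is free -> assigned | voices=[67 78 - -]
Op 3: note_on(83): voice 2 is free -> assigned | voices=[67 78 83 -]
Op 4: note_on(69): voice 3 is free -> assigned | voices=[67 78 83 69]
Op 5: note_on(81): all voices busy, STEAL voice 0 (pitch 67, oldest) -> assign | voices=[81 78 83 69]
Op 6: note_on(80): all voices busy, STEAL voice 1 (pitch 78, oldest) -> assign | voices=[81 80 83 69]

Answer: 81 80 83 69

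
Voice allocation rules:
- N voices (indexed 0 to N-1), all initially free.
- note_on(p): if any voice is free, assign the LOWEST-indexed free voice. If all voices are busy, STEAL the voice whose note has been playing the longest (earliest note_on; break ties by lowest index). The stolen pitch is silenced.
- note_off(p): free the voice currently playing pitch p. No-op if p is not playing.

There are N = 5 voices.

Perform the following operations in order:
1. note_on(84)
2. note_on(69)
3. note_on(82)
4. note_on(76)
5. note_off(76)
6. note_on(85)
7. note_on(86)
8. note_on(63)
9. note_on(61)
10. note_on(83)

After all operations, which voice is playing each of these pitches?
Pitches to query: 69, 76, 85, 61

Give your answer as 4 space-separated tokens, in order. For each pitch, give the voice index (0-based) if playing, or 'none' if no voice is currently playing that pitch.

Answer: none none 3 1

Derivation:
Op 1: note_on(84): voice 0 is free -> assigned | voices=[84 - - - -]
Op 2: note_on(69): voice 1 is free -> assigned | voices=[84 69 - - -]
Op 3: note_on(82): voice 2 is free -> assigned | voices=[84 69 82 - -]
Op 4: note_on(76): voice 3 is free -> assigned | voices=[84 69 82 76 -]
Op 5: note_off(76): free voice 3 | voices=[84 69 82 - -]
Op 6: note_on(85): voice 3 is free -> assigned | voices=[84 69 82 85 -]
Op 7: note_on(86): voice 4 is free -> assigned | voices=[84 69 82 85 86]
Op 8: note_on(63): all voices busy, STEAL voice 0 (pitch 84, oldest) -> assign | voices=[63 69 82 85 86]
Op 9: note_on(61): all voices busy, STEAL voice 1 (pitch 69, oldest) -> assign | voices=[63 61 82 85 86]
Op 10: note_on(83): all voices busy, STEAL voice 2 (pitch 82, oldest) -> assign | voices=[63 61 83 85 86]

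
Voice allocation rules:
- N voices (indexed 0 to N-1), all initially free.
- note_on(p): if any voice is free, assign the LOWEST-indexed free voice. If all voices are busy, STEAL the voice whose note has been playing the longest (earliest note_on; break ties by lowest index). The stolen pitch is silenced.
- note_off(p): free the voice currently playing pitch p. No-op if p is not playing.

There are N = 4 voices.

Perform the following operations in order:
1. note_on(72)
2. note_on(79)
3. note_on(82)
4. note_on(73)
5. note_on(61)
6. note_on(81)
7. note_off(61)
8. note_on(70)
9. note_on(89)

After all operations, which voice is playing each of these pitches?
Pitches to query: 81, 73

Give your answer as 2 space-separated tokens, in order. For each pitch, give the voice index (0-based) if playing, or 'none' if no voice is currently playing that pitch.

Op 1: note_on(72): voice 0 is free -> assigned | voices=[72 - - -]
Op 2: note_on(79): voice 1 is free -> assigned | voices=[72 79 - -]
Op 3: note_on(82): voice 2 is free -> assigned | voices=[72 79 82 -]
Op 4: note_on(73): voice 3 is free -> assigned | voices=[72 79 82 73]
Op 5: note_on(61): all voices busy, STEAL voice 0 (pitch 72, oldest) -> assign | voices=[61 79 82 73]
Op 6: note_on(81): all voices busy, STEAL voice 1 (pitch 79, oldest) -> assign | voices=[61 81 82 73]
Op 7: note_off(61): free voice 0 | voices=[- 81 82 73]
Op 8: note_on(70): voice 0 is free -> assigned | voices=[70 81 82 73]
Op 9: note_on(89): all voices busy, STEAL voice 2 (pitch 82, oldest) -> assign | voices=[70 81 89 73]

Answer: 1 3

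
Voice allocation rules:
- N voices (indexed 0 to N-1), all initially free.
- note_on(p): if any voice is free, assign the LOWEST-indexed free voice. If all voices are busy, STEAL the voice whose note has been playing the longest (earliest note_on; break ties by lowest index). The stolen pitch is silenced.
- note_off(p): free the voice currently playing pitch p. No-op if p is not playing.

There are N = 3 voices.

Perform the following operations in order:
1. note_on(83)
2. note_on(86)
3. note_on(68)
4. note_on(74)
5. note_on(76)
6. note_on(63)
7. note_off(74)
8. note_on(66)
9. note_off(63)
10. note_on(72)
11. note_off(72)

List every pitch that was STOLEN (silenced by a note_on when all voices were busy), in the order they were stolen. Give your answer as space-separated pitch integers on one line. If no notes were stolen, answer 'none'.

Op 1: note_on(83): voice 0 is free -> assigned | voices=[83 - -]
Op 2: note_on(86): voice 1 is free -> assigned | voices=[83 86 -]
Op 3: note_on(68): voice 2 is free -> assigned | voices=[83 86 68]
Op 4: note_on(74): all voices busy, STEAL voice 0 (pitch 83, oldest) -> assign | voices=[74 86 68]
Op 5: note_on(76): all voices busy, STEAL voice 1 (pitch 86, oldest) -> assign | voices=[74 76 68]
Op 6: note_on(63): all voices busy, STEAL voice 2 (pitch 68, oldest) -> assign | voices=[74 76 63]
Op 7: note_off(74): free voice 0 | voices=[- 76 63]
Op 8: note_on(66): voice 0 is free -> assigned | voices=[66 76 63]
Op 9: note_off(63): free voice 2 | voices=[66 76 -]
Op 10: note_on(72): voice 2 is free -> assigned | voices=[66 76 72]
Op 11: note_off(72): free voice 2 | voices=[66 76 -]

Answer: 83 86 68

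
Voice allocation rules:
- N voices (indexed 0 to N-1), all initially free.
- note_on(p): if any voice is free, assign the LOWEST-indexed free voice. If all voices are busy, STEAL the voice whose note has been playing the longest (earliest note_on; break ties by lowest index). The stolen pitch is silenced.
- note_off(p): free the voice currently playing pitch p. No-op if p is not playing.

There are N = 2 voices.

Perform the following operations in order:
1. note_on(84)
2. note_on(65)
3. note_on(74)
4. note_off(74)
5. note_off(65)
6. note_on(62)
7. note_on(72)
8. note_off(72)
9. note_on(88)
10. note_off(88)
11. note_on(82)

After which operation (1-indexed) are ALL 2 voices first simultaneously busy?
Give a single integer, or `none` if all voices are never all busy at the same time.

Op 1: note_on(84): voice 0 is free -> assigned | voices=[84 -]
Op 2: note_on(65): voice 1 is free -> assigned | voices=[84 65]
Op 3: note_on(74): all voices busy, STEAL voice 0 (pitch 84, oldest) -> assign | voices=[74 65]
Op 4: note_off(74): free voice 0 | voices=[- 65]
Op 5: note_off(65): free voice 1 | voices=[- -]
Op 6: note_on(62): voice 0 is free -> assigned | voices=[62 -]
Op 7: note_on(72): voice 1 is free -> assigned | voices=[62 72]
Op 8: note_off(72): free voice 1 | voices=[62 -]
Op 9: note_on(88): voice 1 is free -> assigned | voices=[62 88]
Op 10: note_off(88): free voice 1 | voices=[62 -]
Op 11: note_on(82): voice 1 is free -> assigned | voices=[62 82]

Answer: 2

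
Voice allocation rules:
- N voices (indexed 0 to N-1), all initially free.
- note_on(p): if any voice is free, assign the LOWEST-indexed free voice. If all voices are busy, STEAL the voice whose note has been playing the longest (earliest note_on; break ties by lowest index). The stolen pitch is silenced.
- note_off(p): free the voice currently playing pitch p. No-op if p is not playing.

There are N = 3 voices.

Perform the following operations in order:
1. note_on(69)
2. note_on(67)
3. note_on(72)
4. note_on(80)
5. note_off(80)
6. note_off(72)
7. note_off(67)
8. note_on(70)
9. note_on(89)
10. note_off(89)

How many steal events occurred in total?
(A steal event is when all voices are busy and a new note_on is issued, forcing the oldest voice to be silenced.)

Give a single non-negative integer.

Answer: 1

Derivation:
Op 1: note_on(69): voice 0 is free -> assigned | voices=[69 - -]
Op 2: note_on(67): voice 1 is free -> assigned | voices=[69 67 -]
Op 3: note_on(72): voice 2 is free -> assigned | voices=[69 67 72]
Op 4: note_on(80): all voices busy, STEAL voice 0 (pitch 69, oldest) -> assign | voices=[80 67 72]
Op 5: note_off(80): free voice 0 | voices=[- 67 72]
Op 6: note_off(72): free voice 2 | voices=[- 67 -]
Op 7: note_off(67): free voice 1 | voices=[- - -]
Op 8: note_on(70): voice 0 is free -> assigned | voices=[70 - -]
Op 9: note_on(89): voice 1 is free -> assigned | voices=[70 89 -]
Op 10: note_off(89): free voice 1 | voices=[70 - -]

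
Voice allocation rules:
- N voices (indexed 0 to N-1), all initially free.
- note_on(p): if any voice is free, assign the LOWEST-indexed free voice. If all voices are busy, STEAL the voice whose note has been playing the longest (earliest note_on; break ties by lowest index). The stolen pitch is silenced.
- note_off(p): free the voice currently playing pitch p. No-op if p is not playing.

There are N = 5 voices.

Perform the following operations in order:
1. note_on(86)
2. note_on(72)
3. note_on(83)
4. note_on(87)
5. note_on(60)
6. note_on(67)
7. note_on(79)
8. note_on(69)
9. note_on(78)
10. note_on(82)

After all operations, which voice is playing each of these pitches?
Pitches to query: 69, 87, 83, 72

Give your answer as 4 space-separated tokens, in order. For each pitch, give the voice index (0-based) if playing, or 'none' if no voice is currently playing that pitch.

Op 1: note_on(86): voice 0 is free -> assigned | voices=[86 - - - -]
Op 2: note_on(72): voice 1 is free -> assigned | voices=[86 72 - - -]
Op 3: note_on(83): voice 2 is free -> assigned | voices=[86 72 83 - -]
Op 4: note_on(87): voice 3 is free -> assigned | voices=[86 72 83 87 -]
Op 5: note_on(60): voice 4 is free -> assigned | voices=[86 72 83 87 60]
Op 6: note_on(67): all voices busy, STEAL voice 0 (pitch 86, oldest) -> assign | voices=[67 72 83 87 60]
Op 7: note_on(79): all voices busy, STEAL voice 1 (pitch 72, oldest) -> assign | voices=[67 79 83 87 60]
Op 8: note_on(69): all voices busy, STEAL voice 2 (pitch 83, oldest) -> assign | voices=[67 79 69 87 60]
Op 9: note_on(78): all voices busy, STEAL voice 3 (pitch 87, oldest) -> assign | voices=[67 79 69 78 60]
Op 10: note_on(82): all voices busy, STEAL voice 4 (pitch 60, oldest) -> assign | voices=[67 79 69 78 82]

Answer: 2 none none none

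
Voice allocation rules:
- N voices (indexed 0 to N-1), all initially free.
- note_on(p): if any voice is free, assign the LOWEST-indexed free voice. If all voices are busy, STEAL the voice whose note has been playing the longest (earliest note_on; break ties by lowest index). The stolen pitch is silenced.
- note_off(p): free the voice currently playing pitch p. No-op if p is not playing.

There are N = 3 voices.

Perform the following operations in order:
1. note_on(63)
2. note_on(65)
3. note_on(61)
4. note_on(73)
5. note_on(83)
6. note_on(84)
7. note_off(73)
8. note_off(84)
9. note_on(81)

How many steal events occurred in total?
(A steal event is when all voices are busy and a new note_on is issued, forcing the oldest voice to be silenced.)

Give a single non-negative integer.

Op 1: note_on(63): voice 0 is free -> assigned | voices=[63 - -]
Op 2: note_on(65): voice 1 is free -> assigned | voices=[63 65 -]
Op 3: note_on(61): voice 2 is free -> assigned | voices=[63 65 61]
Op 4: note_on(73): all voices busy, STEAL voice 0 (pitch 63, oldest) -> assign | voices=[73 65 61]
Op 5: note_on(83): all voices busy, STEAL voice 1 (pitch 65, oldest) -> assign | voices=[73 83 61]
Op 6: note_on(84): all voices busy, STEAL voice 2 (pitch 61, oldest) -> assign | voices=[73 83 84]
Op 7: note_off(73): free voice 0 | voices=[- 83 84]
Op 8: note_off(84): free voice 2 | voices=[- 83 -]
Op 9: note_on(81): voice 0 is free -> assigned | voices=[81 83 -]

Answer: 3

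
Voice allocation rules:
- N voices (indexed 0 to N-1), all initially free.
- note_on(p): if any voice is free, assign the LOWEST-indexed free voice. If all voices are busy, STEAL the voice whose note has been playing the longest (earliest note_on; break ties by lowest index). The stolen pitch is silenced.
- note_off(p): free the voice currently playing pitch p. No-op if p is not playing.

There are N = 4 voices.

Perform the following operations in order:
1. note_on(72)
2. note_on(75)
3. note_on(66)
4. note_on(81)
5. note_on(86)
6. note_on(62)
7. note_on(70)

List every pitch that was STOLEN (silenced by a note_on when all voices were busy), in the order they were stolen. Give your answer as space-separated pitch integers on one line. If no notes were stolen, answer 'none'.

Op 1: note_on(72): voice 0 is free -> assigned | voices=[72 - - -]
Op 2: note_on(75): voice 1 is free -> assigned | voices=[72 75 - -]
Op 3: note_on(66): voice 2 is free -> assigned | voices=[72 75 66 -]
Op 4: note_on(81): voice 3 is free -> assigned | voices=[72 75 66 81]
Op 5: note_on(86): all voices busy, STEAL voice 0 (pitch 72, oldest) -> assign | voices=[86 75 66 81]
Op 6: note_on(62): all voices busy, STEAL voice 1 (pitch 75, oldest) -> assign | voices=[86 62 66 81]
Op 7: note_on(70): all voices busy, STEAL voice 2 (pitch 66, oldest) -> assign | voices=[86 62 70 81]

Answer: 72 75 66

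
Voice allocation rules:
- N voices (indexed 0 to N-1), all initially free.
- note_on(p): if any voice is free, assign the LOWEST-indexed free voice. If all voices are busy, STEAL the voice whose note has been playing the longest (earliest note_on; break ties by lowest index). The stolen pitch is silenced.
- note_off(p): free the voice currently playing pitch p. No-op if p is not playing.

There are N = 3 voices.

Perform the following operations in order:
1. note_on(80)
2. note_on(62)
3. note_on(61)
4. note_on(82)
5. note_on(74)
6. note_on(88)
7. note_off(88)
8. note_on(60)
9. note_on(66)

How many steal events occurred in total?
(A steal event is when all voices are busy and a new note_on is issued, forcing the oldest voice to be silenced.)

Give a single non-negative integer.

Op 1: note_on(80): voice 0 is free -> assigned | voices=[80 - -]
Op 2: note_on(62): voice 1 is free -> assigned | voices=[80 62 -]
Op 3: note_on(61): voice 2 is free -> assigned | voices=[80 62 61]
Op 4: note_on(82): all voices busy, STEAL voice 0 (pitch 80, oldest) -> assign | voices=[82 62 61]
Op 5: note_on(74): all voices busy, STEAL voice 1 (pitch 62, oldest) -> assign | voices=[82 74 61]
Op 6: note_on(88): all voices busy, STEAL voice 2 (pitch 61, oldest) -> assign | voices=[82 74 88]
Op 7: note_off(88): free voice 2 | voices=[82 74 -]
Op 8: note_on(60): voice 2 is free -> assigned | voices=[82 74 60]
Op 9: note_on(66): all voices busy, STEAL voice 0 (pitch 82, oldest) -> assign | voices=[66 74 60]

Answer: 4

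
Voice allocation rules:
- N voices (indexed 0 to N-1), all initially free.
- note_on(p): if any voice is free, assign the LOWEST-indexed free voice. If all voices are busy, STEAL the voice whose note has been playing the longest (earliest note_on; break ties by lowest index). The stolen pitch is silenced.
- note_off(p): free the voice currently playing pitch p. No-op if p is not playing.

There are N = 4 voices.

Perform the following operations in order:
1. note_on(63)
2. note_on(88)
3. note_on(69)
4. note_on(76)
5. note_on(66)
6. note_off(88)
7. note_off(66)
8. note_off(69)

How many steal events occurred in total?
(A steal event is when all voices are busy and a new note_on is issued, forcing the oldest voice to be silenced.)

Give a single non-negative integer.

Op 1: note_on(63): voice 0 is free -> assigned | voices=[63 - - -]
Op 2: note_on(88): voice 1 is free -> assigned | voices=[63 88 - -]
Op 3: note_on(69): voice 2 is free -> assigned | voices=[63 88 69 -]
Op 4: note_on(76): voice 3 is free -> assigned | voices=[63 88 69 76]
Op 5: note_on(66): all voices busy, STEAL voice 0 (pitch 63, oldest) -> assign | voices=[66 88 69 76]
Op 6: note_off(88): free voice 1 | voices=[66 - 69 76]
Op 7: note_off(66): free voice 0 | voices=[- - 69 76]
Op 8: note_off(69): free voice 2 | voices=[- - - 76]

Answer: 1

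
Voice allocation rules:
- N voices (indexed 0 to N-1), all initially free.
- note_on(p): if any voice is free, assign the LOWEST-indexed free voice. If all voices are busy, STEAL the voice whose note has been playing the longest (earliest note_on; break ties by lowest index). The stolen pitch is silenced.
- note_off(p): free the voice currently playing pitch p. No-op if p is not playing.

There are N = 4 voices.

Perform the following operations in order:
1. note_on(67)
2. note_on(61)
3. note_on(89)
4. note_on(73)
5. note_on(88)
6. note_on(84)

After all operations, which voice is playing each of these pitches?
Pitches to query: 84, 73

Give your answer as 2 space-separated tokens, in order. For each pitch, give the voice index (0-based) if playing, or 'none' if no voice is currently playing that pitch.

Op 1: note_on(67): voice 0 is free -> assigned | voices=[67 - - -]
Op 2: note_on(61): voice 1 is free -> assigned | voices=[67 61 - -]
Op 3: note_on(89): voice 2 is free -> assigned | voices=[67 61 89 -]
Op 4: note_on(73): voice 3 is free -> assigned | voices=[67 61 89 73]
Op 5: note_on(88): all voices busy, STEAL voice 0 (pitch 67, oldest) -> assign | voices=[88 61 89 73]
Op 6: note_on(84): all voices busy, STEAL voice 1 (pitch 61, oldest) -> assign | voices=[88 84 89 73]

Answer: 1 3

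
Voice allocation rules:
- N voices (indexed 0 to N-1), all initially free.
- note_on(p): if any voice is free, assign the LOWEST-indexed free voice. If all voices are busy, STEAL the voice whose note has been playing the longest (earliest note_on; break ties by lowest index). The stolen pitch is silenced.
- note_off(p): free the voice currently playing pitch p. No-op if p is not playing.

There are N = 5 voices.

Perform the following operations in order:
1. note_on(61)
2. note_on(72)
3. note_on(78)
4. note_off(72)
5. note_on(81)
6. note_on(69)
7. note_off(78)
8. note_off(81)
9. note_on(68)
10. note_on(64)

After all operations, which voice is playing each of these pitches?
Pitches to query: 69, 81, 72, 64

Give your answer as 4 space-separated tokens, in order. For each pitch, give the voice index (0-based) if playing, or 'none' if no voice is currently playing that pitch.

Op 1: note_on(61): voice 0 is free -> assigned | voices=[61 - - - -]
Op 2: note_on(72): voice 1 is free -> assigned | voices=[61 72 - - -]
Op 3: note_on(78): voice 2 is free -> assigned | voices=[61 72 78 - -]
Op 4: note_off(72): free voice 1 | voices=[61 - 78 - -]
Op 5: note_on(81): voice 1 is free -> assigned | voices=[61 81 78 - -]
Op 6: note_on(69): voice 3 is free -> assigned | voices=[61 81 78 69 -]
Op 7: note_off(78): free voice 2 | voices=[61 81 - 69 -]
Op 8: note_off(81): free voice 1 | voices=[61 - - 69 -]
Op 9: note_on(68): voice 1 is free -> assigned | voices=[61 68 - 69 -]
Op 10: note_on(64): voice 2 is free -> assigned | voices=[61 68 64 69 -]

Answer: 3 none none 2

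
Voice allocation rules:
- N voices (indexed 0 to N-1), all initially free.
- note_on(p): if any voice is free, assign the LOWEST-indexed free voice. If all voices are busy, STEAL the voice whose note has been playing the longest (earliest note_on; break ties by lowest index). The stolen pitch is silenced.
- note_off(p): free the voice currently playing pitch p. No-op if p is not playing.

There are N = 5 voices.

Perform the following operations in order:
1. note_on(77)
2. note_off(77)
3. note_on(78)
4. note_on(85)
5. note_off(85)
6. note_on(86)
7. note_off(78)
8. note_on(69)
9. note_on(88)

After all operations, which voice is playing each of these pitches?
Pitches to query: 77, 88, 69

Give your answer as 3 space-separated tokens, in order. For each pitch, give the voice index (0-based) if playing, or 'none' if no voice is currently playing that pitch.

Answer: none 2 0

Derivation:
Op 1: note_on(77): voice 0 is free -> assigned | voices=[77 - - - -]
Op 2: note_off(77): free voice 0 | voices=[- - - - -]
Op 3: note_on(78): voice 0 is free -> assigned | voices=[78 - - - -]
Op 4: note_on(85): voice 1 is free -> assigned | voices=[78 85 - - -]
Op 5: note_off(85): free voice 1 | voices=[78 - - - -]
Op 6: note_on(86): voice 1 is free -> assigned | voices=[78 86 - - -]
Op 7: note_off(78): free voice 0 | voices=[- 86 - - -]
Op 8: note_on(69): voice 0 is free -> assigned | voices=[69 86 - - -]
Op 9: note_on(88): voice 2 is free -> assigned | voices=[69 86 88 - -]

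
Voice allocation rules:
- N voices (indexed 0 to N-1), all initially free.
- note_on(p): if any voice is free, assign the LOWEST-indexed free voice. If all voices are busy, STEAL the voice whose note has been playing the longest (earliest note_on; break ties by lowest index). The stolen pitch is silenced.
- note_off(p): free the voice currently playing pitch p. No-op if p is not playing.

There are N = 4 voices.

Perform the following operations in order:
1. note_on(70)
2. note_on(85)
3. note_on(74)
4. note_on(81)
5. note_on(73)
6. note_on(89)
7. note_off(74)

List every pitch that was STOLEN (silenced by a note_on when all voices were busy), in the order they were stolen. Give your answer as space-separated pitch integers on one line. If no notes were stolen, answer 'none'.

Op 1: note_on(70): voice 0 is free -> assigned | voices=[70 - - -]
Op 2: note_on(85): voice 1 is free -> assigned | voices=[70 85 - -]
Op 3: note_on(74): voice 2 is free -> assigned | voices=[70 85 74 -]
Op 4: note_on(81): voice 3 is free -> assigned | voices=[70 85 74 81]
Op 5: note_on(73): all voices busy, STEAL voice 0 (pitch 70, oldest) -> assign | voices=[73 85 74 81]
Op 6: note_on(89): all voices busy, STEAL voice 1 (pitch 85, oldest) -> assign | voices=[73 89 74 81]
Op 7: note_off(74): free voice 2 | voices=[73 89 - 81]

Answer: 70 85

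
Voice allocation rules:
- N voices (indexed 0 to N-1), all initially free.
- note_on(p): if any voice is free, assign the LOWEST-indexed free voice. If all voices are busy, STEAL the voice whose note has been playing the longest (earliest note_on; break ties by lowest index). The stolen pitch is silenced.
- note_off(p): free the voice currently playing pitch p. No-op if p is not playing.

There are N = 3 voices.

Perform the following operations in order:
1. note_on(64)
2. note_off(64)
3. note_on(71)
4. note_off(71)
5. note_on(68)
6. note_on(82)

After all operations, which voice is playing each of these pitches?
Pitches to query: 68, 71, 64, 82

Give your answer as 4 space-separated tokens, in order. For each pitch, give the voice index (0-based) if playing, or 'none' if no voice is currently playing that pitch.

Op 1: note_on(64): voice 0 is free -> assigned | voices=[64 - -]
Op 2: note_off(64): free voice 0 | voices=[- - -]
Op 3: note_on(71): voice 0 is free -> assigned | voices=[71 - -]
Op 4: note_off(71): free voice 0 | voices=[- - -]
Op 5: note_on(68): voice 0 is free -> assigned | voices=[68 - -]
Op 6: note_on(82): voice 1 is free -> assigned | voices=[68 82 -]

Answer: 0 none none 1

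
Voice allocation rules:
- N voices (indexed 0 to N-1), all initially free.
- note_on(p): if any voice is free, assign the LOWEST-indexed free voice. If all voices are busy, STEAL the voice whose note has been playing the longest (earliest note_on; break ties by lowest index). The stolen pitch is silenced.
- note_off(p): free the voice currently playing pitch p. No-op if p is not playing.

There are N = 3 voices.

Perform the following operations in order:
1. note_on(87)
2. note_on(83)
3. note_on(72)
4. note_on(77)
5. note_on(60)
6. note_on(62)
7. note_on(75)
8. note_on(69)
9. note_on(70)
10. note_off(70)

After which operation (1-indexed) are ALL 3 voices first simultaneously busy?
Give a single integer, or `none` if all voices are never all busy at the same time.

Op 1: note_on(87): voice 0 is free -> assigned | voices=[87 - -]
Op 2: note_on(83): voice 1 is free -> assigned | voices=[87 83 -]
Op 3: note_on(72): voice 2 is free -> assigned | voices=[87 83 72]
Op 4: note_on(77): all voices busy, STEAL voice 0 (pitch 87, oldest) -> assign | voices=[77 83 72]
Op 5: note_on(60): all voices busy, STEAL voice 1 (pitch 83, oldest) -> assign | voices=[77 60 72]
Op 6: note_on(62): all voices busy, STEAL voice 2 (pitch 72, oldest) -> assign | voices=[77 60 62]
Op 7: note_on(75): all voices busy, STEAL voice 0 (pitch 77, oldest) -> assign | voices=[75 60 62]
Op 8: note_on(69): all voices busy, STEAL voice 1 (pitch 60, oldest) -> assign | voices=[75 69 62]
Op 9: note_on(70): all voices busy, STEAL voice 2 (pitch 62, oldest) -> assign | voices=[75 69 70]
Op 10: note_off(70): free voice 2 | voices=[75 69 -]

Answer: 3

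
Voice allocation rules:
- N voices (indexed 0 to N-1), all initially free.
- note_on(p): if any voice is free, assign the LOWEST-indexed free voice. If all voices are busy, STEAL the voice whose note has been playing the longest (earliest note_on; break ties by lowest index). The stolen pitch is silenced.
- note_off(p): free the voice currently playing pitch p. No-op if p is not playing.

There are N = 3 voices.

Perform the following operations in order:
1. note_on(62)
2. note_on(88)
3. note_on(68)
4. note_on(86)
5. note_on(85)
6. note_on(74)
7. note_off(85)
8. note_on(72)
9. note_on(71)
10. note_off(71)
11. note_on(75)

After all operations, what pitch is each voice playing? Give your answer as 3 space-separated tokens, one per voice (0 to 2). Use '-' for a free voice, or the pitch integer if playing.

Answer: 75 72 74

Derivation:
Op 1: note_on(62): voice 0 is free -> assigned | voices=[62 - -]
Op 2: note_on(88): voice 1 is free -> assigned | voices=[62 88 -]
Op 3: note_on(68): voice 2 is free -> assigned | voices=[62 88 68]
Op 4: note_on(86): all voices busy, STEAL voice 0 (pitch 62, oldest) -> assign | voices=[86 88 68]
Op 5: note_on(85): all voices busy, STEAL voice 1 (pitch 88, oldest) -> assign | voices=[86 85 68]
Op 6: note_on(74): all voices busy, STEAL voice 2 (pitch 68, oldest) -> assign | voices=[86 85 74]
Op 7: note_off(85): free voice 1 | voices=[86 - 74]
Op 8: note_on(72): voice 1 is free -> assigned | voices=[86 72 74]
Op 9: note_on(71): all voices busy, STEAL voice 0 (pitch 86, oldest) -> assign | voices=[71 72 74]
Op 10: note_off(71): free voice 0 | voices=[- 72 74]
Op 11: note_on(75): voice 0 is free -> assigned | voices=[75 72 74]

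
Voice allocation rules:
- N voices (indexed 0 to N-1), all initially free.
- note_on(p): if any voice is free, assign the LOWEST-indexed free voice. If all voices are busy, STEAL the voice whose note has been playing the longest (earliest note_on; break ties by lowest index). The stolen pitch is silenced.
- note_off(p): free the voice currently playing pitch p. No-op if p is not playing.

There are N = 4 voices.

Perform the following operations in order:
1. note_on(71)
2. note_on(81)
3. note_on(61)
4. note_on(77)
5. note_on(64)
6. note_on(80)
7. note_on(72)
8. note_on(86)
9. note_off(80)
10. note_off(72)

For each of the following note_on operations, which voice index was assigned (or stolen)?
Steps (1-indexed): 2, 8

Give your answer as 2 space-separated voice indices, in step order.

Op 1: note_on(71): voice 0 is free -> assigned | voices=[71 - - -]
Op 2: note_on(81): voice 1 is free -> assigned | voices=[71 81 - -]
Op 3: note_on(61): voice 2 is free -> assigned | voices=[71 81 61 -]
Op 4: note_on(77): voice 3 is free -> assigned | voices=[71 81 61 77]
Op 5: note_on(64): all voices busy, STEAL voice 0 (pitch 71, oldest) -> assign | voices=[64 81 61 77]
Op 6: note_on(80): all voices busy, STEAL voice 1 (pitch 81, oldest) -> assign | voices=[64 80 61 77]
Op 7: note_on(72): all voices busy, STEAL voice 2 (pitch 61, oldest) -> assign | voices=[64 80 72 77]
Op 8: note_on(86): all voices busy, STEAL voice 3 (pitch 77, oldest) -> assign | voices=[64 80 72 86]
Op 9: note_off(80): free voice 1 | voices=[64 - 72 86]
Op 10: note_off(72): free voice 2 | voices=[64 - - 86]

Answer: 1 3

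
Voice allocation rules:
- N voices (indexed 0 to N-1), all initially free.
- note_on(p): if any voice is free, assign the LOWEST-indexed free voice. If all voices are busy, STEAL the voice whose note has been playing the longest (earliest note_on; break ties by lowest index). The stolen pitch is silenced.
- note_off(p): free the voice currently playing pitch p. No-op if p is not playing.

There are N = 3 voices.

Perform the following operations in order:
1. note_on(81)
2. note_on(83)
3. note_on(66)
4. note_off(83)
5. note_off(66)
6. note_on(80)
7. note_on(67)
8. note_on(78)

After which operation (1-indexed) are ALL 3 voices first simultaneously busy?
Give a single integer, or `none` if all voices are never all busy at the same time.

Answer: 3

Derivation:
Op 1: note_on(81): voice 0 is free -> assigned | voices=[81 - -]
Op 2: note_on(83): voice 1 is free -> assigned | voices=[81 83 -]
Op 3: note_on(66): voice 2 is free -> assigned | voices=[81 83 66]
Op 4: note_off(83): free voice 1 | voices=[81 - 66]
Op 5: note_off(66): free voice 2 | voices=[81 - -]
Op 6: note_on(80): voice 1 is free -> assigned | voices=[81 80 -]
Op 7: note_on(67): voice 2 is free -> assigned | voices=[81 80 67]
Op 8: note_on(78): all voices busy, STEAL voice 0 (pitch 81, oldest) -> assign | voices=[78 80 67]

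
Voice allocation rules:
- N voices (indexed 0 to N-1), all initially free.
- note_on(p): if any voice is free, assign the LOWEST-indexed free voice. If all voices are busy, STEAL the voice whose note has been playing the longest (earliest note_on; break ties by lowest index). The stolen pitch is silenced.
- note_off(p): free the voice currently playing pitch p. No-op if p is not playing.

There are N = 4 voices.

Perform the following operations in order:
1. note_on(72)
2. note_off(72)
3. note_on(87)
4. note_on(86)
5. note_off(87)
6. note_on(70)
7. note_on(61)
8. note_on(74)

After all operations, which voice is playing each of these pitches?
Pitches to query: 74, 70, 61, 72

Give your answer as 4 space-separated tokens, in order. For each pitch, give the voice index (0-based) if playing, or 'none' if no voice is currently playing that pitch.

Answer: 3 0 2 none

Derivation:
Op 1: note_on(72): voice 0 is free -> assigned | voices=[72 - - -]
Op 2: note_off(72): free voice 0 | voices=[- - - -]
Op 3: note_on(87): voice 0 is free -> assigned | voices=[87 - - -]
Op 4: note_on(86): voice 1 is free -> assigned | voices=[87 86 - -]
Op 5: note_off(87): free voice 0 | voices=[- 86 - -]
Op 6: note_on(70): voice 0 is free -> assigned | voices=[70 86 - -]
Op 7: note_on(61): voice 2 is free -> assigned | voices=[70 86 61 -]
Op 8: note_on(74): voice 3 is free -> assigned | voices=[70 86 61 74]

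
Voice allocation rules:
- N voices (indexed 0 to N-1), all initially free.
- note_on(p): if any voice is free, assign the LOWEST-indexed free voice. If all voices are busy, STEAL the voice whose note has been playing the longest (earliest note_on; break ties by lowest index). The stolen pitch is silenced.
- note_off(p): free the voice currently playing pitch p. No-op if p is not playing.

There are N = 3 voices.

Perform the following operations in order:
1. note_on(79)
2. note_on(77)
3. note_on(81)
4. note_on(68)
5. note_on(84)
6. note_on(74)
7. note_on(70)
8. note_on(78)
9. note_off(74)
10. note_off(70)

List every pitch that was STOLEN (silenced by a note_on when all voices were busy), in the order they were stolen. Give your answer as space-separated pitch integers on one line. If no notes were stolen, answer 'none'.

Op 1: note_on(79): voice 0 is free -> assigned | voices=[79 - -]
Op 2: note_on(77): voice 1 is free -> assigned | voices=[79 77 -]
Op 3: note_on(81): voice 2 is free -> assigned | voices=[79 77 81]
Op 4: note_on(68): all voices busy, STEAL voice 0 (pitch 79, oldest) -> assign | voices=[68 77 81]
Op 5: note_on(84): all voices busy, STEAL voice 1 (pitch 77, oldest) -> assign | voices=[68 84 81]
Op 6: note_on(74): all voices busy, STEAL voice 2 (pitch 81, oldest) -> assign | voices=[68 84 74]
Op 7: note_on(70): all voices busy, STEAL voice 0 (pitch 68, oldest) -> assign | voices=[70 84 74]
Op 8: note_on(78): all voices busy, STEAL voice 1 (pitch 84, oldest) -> assign | voices=[70 78 74]
Op 9: note_off(74): free voice 2 | voices=[70 78 -]
Op 10: note_off(70): free voice 0 | voices=[- 78 -]

Answer: 79 77 81 68 84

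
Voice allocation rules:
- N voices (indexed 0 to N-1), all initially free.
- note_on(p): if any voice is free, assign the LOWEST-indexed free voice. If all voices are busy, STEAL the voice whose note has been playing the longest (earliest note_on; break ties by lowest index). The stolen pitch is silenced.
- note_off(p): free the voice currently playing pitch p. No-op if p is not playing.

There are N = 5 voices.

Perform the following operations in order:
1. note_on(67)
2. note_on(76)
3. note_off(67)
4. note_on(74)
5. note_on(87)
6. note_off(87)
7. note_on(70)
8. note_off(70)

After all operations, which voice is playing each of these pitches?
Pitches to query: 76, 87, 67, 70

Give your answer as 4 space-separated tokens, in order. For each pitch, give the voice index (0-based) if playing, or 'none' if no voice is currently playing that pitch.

Answer: 1 none none none

Derivation:
Op 1: note_on(67): voice 0 is free -> assigned | voices=[67 - - - -]
Op 2: note_on(76): voice 1 is free -> assigned | voices=[67 76 - - -]
Op 3: note_off(67): free voice 0 | voices=[- 76 - - -]
Op 4: note_on(74): voice 0 is free -> assigned | voices=[74 76 - - -]
Op 5: note_on(87): voice 2 is free -> assigned | voices=[74 76 87 - -]
Op 6: note_off(87): free voice 2 | voices=[74 76 - - -]
Op 7: note_on(70): voice 2 is free -> assigned | voices=[74 76 70 - -]
Op 8: note_off(70): free voice 2 | voices=[74 76 - - -]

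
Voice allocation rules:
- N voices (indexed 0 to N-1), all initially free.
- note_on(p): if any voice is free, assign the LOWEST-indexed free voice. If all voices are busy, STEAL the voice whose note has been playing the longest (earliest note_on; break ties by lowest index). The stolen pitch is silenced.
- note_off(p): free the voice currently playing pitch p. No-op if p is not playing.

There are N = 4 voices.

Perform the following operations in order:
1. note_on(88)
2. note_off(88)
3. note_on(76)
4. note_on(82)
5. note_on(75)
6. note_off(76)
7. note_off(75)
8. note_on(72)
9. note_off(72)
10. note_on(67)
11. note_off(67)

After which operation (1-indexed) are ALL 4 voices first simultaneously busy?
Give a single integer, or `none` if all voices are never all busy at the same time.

Answer: none

Derivation:
Op 1: note_on(88): voice 0 is free -> assigned | voices=[88 - - -]
Op 2: note_off(88): free voice 0 | voices=[- - - -]
Op 3: note_on(76): voice 0 is free -> assigned | voices=[76 - - -]
Op 4: note_on(82): voice 1 is free -> assigned | voices=[76 82 - -]
Op 5: note_on(75): voice 2 is free -> assigned | voices=[76 82 75 -]
Op 6: note_off(76): free voice 0 | voices=[- 82 75 -]
Op 7: note_off(75): free voice 2 | voices=[- 82 - -]
Op 8: note_on(72): voice 0 is free -> assigned | voices=[72 82 - -]
Op 9: note_off(72): free voice 0 | voices=[- 82 - -]
Op 10: note_on(67): voice 0 is free -> assigned | voices=[67 82 - -]
Op 11: note_off(67): free voice 0 | voices=[- 82 - -]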